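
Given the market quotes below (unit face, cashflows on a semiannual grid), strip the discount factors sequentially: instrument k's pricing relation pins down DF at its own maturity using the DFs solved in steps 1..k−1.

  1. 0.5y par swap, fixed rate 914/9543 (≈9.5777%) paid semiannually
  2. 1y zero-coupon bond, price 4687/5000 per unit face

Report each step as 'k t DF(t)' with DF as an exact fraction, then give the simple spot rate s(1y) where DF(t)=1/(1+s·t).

1 1/2 9543/10000
2 1 4687/5000
s(1y) = (1/(4687/5000) − 1)/(1) = 313/4687 ≈ 6.6780%

step 1 [0.5y] swap r/2=457/9543: DF=(1 − 457/9543·(0))/(1+457/9543) = 9543/10000 ≈ 0.954300
step 2 [1y] zero: DF = P = 4687/5000 ≈ 0.937400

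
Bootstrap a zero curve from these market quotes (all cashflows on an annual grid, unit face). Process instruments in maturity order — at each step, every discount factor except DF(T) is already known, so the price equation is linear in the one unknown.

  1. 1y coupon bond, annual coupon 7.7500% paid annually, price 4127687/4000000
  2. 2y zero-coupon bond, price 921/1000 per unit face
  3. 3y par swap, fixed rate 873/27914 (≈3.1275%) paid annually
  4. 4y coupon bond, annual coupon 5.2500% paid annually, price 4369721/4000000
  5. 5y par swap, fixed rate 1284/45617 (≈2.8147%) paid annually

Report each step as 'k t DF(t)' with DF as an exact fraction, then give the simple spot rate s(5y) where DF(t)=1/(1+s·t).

1 1 9577/10000
2 2 921/1000
3 3 9127/10000
4 4 8987/10000
5 5 2179/2500
s(5y) = (1/(2179/2500) − 1)/(5) = 321/10895 ≈ 2.9463%

step 1 [1y] bond c/1=31/400: DF=(4127687/4000000 − 31/400·(0))/(1+31/400) = 9577/10000 ≈ 0.957700
step 2 [2y] zero: DF = P = 921/1000 ≈ 0.921000
step 3 [3y] swap r/1=873/27914: DF=(1 − 873/27914·(0.957700+0.921000))/(1+873/27914) = 9127/10000 ≈ 0.912700
step 4 [4y] bond c/1=21/400: DF=(4369721/4000000 − 21/400·(0.957700+0.921000+0.912700))/(1+21/400) = 8987/10000 ≈ 0.898700
step 5 [5y] swap r/1=1284/45617: DF=(1 − 1284/45617·(0.957700+0.921000+0.912700+0.898700))/(1+1284/45617) = 2179/2500 ≈ 0.871600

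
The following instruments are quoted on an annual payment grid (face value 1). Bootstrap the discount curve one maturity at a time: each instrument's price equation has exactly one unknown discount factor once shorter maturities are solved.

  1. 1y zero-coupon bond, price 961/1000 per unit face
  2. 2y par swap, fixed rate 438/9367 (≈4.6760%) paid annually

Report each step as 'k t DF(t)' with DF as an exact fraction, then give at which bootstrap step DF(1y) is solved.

1 1 961/1000
2 2 2281/2500
DF(1y) is solved at step 1

step 1 [1y] zero: DF = P = 961/1000 ≈ 0.961000
step 2 [2y] swap r/1=438/9367: DF=(1 − 438/9367·(0.961000))/(1+438/9367) = 2281/2500 ≈ 0.912400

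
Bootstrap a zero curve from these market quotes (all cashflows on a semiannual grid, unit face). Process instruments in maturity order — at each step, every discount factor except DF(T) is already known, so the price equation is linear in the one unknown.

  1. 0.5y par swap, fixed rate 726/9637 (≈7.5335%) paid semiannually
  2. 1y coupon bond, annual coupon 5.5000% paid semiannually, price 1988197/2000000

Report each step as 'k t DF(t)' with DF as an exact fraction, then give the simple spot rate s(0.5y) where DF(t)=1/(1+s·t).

1 1/2 9637/10000
2 1 9417/10000
s(0.5y) = (1/(9637/10000) − 1)/(1/2) = 726/9637 ≈ 7.5335%

step 1 [0.5y] swap r/2=363/9637: DF=(1 − 363/9637·(0))/(1+363/9637) = 9637/10000 ≈ 0.963700
step 2 [1y] bond c/2=11/400: DF=(1988197/2000000 − 11/400·(0.963700))/(1+11/400) = 9417/10000 ≈ 0.941700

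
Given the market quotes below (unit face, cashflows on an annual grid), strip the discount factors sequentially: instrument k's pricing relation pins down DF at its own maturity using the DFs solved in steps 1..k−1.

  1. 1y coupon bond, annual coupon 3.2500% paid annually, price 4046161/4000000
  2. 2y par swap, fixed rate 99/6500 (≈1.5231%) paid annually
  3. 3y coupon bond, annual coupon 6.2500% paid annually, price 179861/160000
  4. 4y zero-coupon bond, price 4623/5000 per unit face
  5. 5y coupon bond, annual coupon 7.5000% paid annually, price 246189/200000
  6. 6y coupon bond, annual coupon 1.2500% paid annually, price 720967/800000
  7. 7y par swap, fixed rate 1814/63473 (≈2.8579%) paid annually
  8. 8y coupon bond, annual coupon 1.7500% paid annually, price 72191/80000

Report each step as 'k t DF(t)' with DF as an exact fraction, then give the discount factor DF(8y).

1 1 9797/10000
2 2 9703/10000
3 3 9433/10000
4 4 4623/5000
5 5 8787/10000
6 6 8321/10000
7 7 4093/5000
8 8 7777/10000
DF(8y) = 7777/10000 ≈ 0.777700

step 1 [1y] bond c/1=13/400: DF=(4046161/4000000 − 13/400·(0))/(1+13/400) = 9797/10000 ≈ 0.979700
step 2 [2y] swap r/1=99/6500: DF=(1 − 99/6500·(0.979700))/(1+99/6500) = 9703/10000 ≈ 0.970300
step 3 [3y] bond c/1=1/16: DF=(179861/160000 − 1/16·(0.979700+0.970300))/(1+1/16) = 9433/10000 ≈ 0.943300
step 4 [4y] zero: DF = P = 4623/5000 ≈ 0.924600
step 5 [5y] bond c/1=3/40: DF=(246189/200000 − 3/40·(0.979700+0.970300+0.943300+0.924600))/(1+3/40) = 8787/10000 ≈ 0.878700
step 6 [6y] bond c/1=1/80: DF=(720967/800000 − 1/80·(0.979700+0.970300+0.943300+0.924600+0.878700))/(1+1/80) = 8321/10000 ≈ 0.832100
step 7 [7y] swap r/1=1814/63473: DF=(1 − 1814/63473·(0.979700+0.970300+0.943300+0.924600+0.878700+0.832100))/(1+1814/63473) = 4093/5000 ≈ 0.818600
step 8 [8y] bond c/1=7/400: DF=(72191/80000 − 7/400·(0.979700+0.970300+0.943300+0.924600+0.878700+0.832100+0.818600))/(1+7/400) = 7777/10000 ≈ 0.777700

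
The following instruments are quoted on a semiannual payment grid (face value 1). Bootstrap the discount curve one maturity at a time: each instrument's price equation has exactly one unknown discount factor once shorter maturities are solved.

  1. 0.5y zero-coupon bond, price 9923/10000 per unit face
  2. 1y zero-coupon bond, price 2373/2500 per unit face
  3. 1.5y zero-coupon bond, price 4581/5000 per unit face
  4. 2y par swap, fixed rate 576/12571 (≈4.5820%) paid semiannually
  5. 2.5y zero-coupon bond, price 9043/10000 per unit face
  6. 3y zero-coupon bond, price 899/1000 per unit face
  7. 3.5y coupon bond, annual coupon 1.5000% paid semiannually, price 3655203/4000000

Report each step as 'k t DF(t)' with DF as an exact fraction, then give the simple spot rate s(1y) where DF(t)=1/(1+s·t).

1 1/2 9923/10000
2 1 2373/2500
3 3/2 4581/5000
4 2 571/625
5 5/2 9043/10000
6 3 899/1000
7 7/2 1731/2000
s(1y) = (1/(2373/2500) − 1)/(1) = 127/2373 ≈ 5.3519%

step 1 [0.5y] zero: DF = P = 9923/10000 ≈ 0.992300
step 2 [1y] zero: DF = P = 2373/2500 ≈ 0.949200
step 3 [1.5y] zero: DF = P = 4581/5000 ≈ 0.916200
step 4 [2y] swap r/2=288/12571: DF=(1 − 288/12571·(0.992300+0.949200+0.916200))/(1+288/12571) = 571/625 ≈ 0.913600
step 5 [2.5y] zero: DF = P = 9043/10000 ≈ 0.904300
step 6 [3y] zero: DF = P = 899/1000 ≈ 0.899000
step 7 [3.5y] bond c/2=3/400: DF=(3655203/4000000 − 3/400·(0.992300+0.949200+0.916200+0.913600+0.904300+0.899000))/(1+3/400) = 1731/2000 ≈ 0.865500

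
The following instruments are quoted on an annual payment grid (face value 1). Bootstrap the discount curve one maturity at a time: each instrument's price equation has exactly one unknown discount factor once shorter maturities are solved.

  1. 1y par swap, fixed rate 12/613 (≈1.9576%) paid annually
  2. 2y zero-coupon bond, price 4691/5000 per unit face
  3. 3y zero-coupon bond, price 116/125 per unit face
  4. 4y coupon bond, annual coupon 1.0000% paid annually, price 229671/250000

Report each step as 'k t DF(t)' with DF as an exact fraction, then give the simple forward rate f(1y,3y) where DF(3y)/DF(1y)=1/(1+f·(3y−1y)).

1 1 613/625
2 2 4691/5000
3 3 116/125
4 4 4407/5000
f(1y,3y) = ((613/625)/(116/125) − 1)/(2) = 33/1160 ≈ 2.8448%

step 1 [1y] swap r/1=12/613: DF=(1 − 12/613·(0))/(1+12/613) = 613/625 ≈ 0.980800
step 2 [2y] zero: DF = P = 4691/5000 ≈ 0.938200
step 3 [3y] zero: DF = P = 116/125 ≈ 0.928000
step 4 [4y] bond c/1=1/100: DF=(229671/250000 − 1/100·(0.980800+0.938200+0.928000))/(1+1/100) = 4407/5000 ≈ 0.881400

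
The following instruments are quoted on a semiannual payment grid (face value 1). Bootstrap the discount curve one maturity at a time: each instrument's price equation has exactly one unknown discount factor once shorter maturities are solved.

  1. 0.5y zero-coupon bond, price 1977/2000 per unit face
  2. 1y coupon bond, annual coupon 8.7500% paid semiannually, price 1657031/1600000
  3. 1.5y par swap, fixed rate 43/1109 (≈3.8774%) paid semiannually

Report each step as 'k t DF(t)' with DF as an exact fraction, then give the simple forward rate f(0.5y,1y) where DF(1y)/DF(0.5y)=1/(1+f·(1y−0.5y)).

step 1 [0.5y] zero: DF = P = 1977/2000 ≈ 0.988500
step 2 [1y] bond c/2=7/160: DF=(1657031/1600000 − 7/160·(0.988500))/(1+7/160) = 2377/2500 ≈ 0.950800
step 3 [1.5y] swap r/2=43/2218: DF=(1 − 43/2218·(0.988500+0.950800))/(1+43/2218) = 9441/10000 ≈ 0.944100

1 1/2 1977/2000
2 1 2377/2500
3 3/2 9441/10000
f(0.5y,1y) = ((1977/2000)/(2377/2500) − 1)/(1/2) = 377/4754 ≈ 7.9302%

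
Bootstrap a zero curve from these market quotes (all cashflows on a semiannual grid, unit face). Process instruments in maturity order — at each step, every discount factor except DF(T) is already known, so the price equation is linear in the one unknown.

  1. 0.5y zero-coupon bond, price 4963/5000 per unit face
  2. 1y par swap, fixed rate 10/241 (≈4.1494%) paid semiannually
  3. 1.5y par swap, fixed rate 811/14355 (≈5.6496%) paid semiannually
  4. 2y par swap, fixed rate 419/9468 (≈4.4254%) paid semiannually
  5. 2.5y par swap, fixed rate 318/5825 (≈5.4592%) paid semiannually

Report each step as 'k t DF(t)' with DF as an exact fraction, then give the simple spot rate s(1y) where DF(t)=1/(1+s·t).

step 1 [0.5y] zero: DF = P = 4963/5000 ≈ 0.992600
step 2 [1y] swap r/2=5/241: DF=(1 − 5/241·(0.992600))/(1+5/241) = 1919/2000 ≈ 0.959500
step 3 [1.5y] swap r/2=811/28710: DF=(1 − 811/28710·(0.992600+0.959500))/(1+811/28710) = 9189/10000 ≈ 0.918900
step 4 [2y] swap r/2=419/18936: DF=(1 − 419/18936·(0.992600+0.959500+0.918900))/(1+419/18936) = 4581/5000 ≈ 0.916200
step 5 [2.5y] swap r/2=159/5825: DF=(1 − 159/5825·(0.992600+0.959500+0.918900+0.916200))/(1+159/5825) = 1091/1250 ≈ 0.872800

1 1/2 4963/5000
2 1 1919/2000
3 3/2 9189/10000
4 2 4581/5000
5 5/2 1091/1250
s(1y) = (1/(1919/2000) − 1)/(1) = 81/1919 ≈ 4.2209%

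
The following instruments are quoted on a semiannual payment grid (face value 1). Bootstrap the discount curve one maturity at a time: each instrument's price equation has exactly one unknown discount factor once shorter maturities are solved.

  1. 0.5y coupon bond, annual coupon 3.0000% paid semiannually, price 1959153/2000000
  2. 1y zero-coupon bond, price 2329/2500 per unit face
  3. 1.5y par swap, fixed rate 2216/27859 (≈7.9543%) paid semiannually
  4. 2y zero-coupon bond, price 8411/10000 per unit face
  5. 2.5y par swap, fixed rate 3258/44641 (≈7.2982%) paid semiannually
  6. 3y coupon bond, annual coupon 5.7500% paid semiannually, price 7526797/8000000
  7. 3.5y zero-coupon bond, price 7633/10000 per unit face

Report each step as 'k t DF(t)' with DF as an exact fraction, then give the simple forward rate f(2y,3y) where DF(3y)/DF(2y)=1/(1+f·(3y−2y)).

1 1/2 9651/10000
2 1 2329/2500
3 3/2 2223/2500
4 2 8411/10000
5 5/2 8371/10000
6 3 3949/5000
7 7/2 7633/10000
f(2y,3y) = ((8411/10000)/(3949/5000) − 1)/(1) = 513/7898 ≈ 6.4953%

step 1 [0.5y] bond c/2=3/200: DF=(1959153/2000000 − 3/200·(0))/(1+3/200) = 9651/10000 ≈ 0.965100
step 2 [1y] zero: DF = P = 2329/2500 ≈ 0.931600
step 3 [1.5y] swap r/2=1108/27859: DF=(1 − 1108/27859·(0.965100+0.931600))/(1+1108/27859) = 2223/2500 ≈ 0.889200
step 4 [2y] zero: DF = P = 8411/10000 ≈ 0.841100
step 5 [2.5y] swap r/2=1629/44641: DF=(1 − 1629/44641·(0.965100+0.931600+0.889200+0.841100))/(1+1629/44641) = 8371/10000 ≈ 0.837100
step 6 [3y] bond c/2=23/800: DF=(7526797/8000000 − 23/800·(0.965100+0.931600+0.889200+0.841100+0.837100))/(1+23/800) = 3949/5000 ≈ 0.789800
step 7 [3.5y] zero: DF = P = 7633/10000 ≈ 0.763300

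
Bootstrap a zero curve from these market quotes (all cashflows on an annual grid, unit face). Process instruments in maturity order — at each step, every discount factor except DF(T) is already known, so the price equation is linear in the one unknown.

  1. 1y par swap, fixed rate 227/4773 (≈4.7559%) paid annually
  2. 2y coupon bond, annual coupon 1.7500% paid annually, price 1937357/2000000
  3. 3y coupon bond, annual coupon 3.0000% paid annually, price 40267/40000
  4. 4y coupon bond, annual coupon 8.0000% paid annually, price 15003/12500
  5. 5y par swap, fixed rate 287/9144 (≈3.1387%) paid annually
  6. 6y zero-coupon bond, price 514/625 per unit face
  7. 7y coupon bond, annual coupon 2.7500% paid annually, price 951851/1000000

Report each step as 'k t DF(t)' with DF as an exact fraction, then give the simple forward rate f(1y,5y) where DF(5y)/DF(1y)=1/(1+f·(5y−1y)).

1 1 4773/5000
2 2 2339/2500
3 3 9223/10000
4 4 903/1000
5 5 1713/2000
6 6 514/625
7 7 391/500
f(1y,5y) = ((4773/5000)/(1713/2000) − 1)/(4) = 327/11420 ≈ 2.8634%

step 1 [1y] swap r/1=227/4773: DF=(1 − 227/4773·(0))/(1+227/4773) = 4773/5000 ≈ 0.954600
step 2 [2y] bond c/1=7/400: DF=(1937357/2000000 − 7/400·(0.954600))/(1+7/400) = 2339/2500 ≈ 0.935600
step 3 [3y] bond c/1=3/100: DF=(40267/40000 − 3/100·(0.954600+0.935600))/(1+3/100) = 9223/10000 ≈ 0.922300
step 4 [4y] bond c/1=2/25: DF=(15003/12500 − 2/25·(0.954600+0.935600+0.922300))/(1+2/25) = 903/1000 ≈ 0.903000
step 5 [5y] swap r/1=287/9144: DF=(1 − 287/9144·(0.954600+0.935600+0.922300+0.903000))/(1+287/9144) = 1713/2000 ≈ 0.856500
step 6 [6y] zero: DF = P = 514/625 ≈ 0.822400
step 7 [7y] bond c/1=11/400: DF=(951851/1000000 − 11/400·(0.954600+0.935600+0.922300+0.903000+0.856500+0.822400))/(1+11/400) = 391/500 ≈ 0.782000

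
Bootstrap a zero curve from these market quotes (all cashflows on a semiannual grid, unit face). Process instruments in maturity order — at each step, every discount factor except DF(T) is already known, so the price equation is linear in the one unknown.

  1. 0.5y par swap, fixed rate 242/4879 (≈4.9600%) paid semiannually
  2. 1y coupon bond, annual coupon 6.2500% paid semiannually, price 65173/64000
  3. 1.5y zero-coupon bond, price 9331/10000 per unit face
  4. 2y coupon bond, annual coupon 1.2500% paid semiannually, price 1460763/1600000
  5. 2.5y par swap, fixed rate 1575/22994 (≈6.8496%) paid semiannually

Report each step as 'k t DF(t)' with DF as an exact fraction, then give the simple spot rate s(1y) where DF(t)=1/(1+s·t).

1 1/2 4879/5000
2 1 9579/10000
3 3/2 9331/10000
4 2 1779/2000
5 5/2 337/400
s(1y) = (1/(9579/10000) − 1)/(1) = 421/9579 ≈ 4.3950%

step 1 [0.5y] swap r/2=121/4879: DF=(1 − 121/4879·(0))/(1+121/4879) = 4879/5000 ≈ 0.975800
step 2 [1y] bond c/2=1/32: DF=(65173/64000 − 1/32·(0.975800))/(1+1/32) = 9579/10000 ≈ 0.957900
step 3 [1.5y] zero: DF = P = 9331/10000 ≈ 0.933100
step 4 [2y] bond c/2=1/160: DF=(1460763/1600000 − 1/160·(0.975800+0.957900+0.933100))/(1+1/160) = 1779/2000 ≈ 0.889500
step 5 [2.5y] swap r/2=1575/45988: DF=(1 − 1575/45988·(0.975800+0.957900+0.933100+0.889500))/(1+1575/45988) = 337/400 ≈ 0.842500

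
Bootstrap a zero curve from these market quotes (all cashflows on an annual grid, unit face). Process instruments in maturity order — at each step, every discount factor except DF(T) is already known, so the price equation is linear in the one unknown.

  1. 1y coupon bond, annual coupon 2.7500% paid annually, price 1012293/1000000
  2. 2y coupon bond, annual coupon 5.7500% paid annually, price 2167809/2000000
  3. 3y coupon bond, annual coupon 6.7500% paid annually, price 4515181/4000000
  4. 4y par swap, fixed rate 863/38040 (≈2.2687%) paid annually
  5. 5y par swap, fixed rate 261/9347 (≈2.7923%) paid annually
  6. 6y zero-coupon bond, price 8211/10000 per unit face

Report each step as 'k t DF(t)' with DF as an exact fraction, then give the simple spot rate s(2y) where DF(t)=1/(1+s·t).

step 1 [1y] bond c/1=11/400: DF=(1012293/1000000 − 11/400·(0))/(1+11/400) = 2463/2500 ≈ 0.985200
step 2 [2y] bond c/1=23/400: DF=(2167809/2000000 − 23/400·(0.985200))/(1+23/400) = 4857/5000 ≈ 0.971400
step 3 [3y] bond c/1=27/400: DF=(4515181/4000000 − 27/400·(0.985200+0.971400))/(1+27/400) = 9337/10000 ≈ 0.933700
step 4 [4y] swap r/1=863/38040: DF=(1 − 863/38040·(0.985200+0.971400+0.933700))/(1+863/38040) = 9137/10000 ≈ 0.913700
step 5 [5y] swap r/1=261/9347: DF=(1 − 261/9347·(0.985200+0.971400+0.933700+0.913700))/(1+261/9347) = 1739/2000 ≈ 0.869500
step 6 [6y] zero: DF = P = 8211/10000 ≈ 0.821100

1 1 2463/2500
2 2 4857/5000
3 3 9337/10000
4 4 9137/10000
5 5 1739/2000
6 6 8211/10000
s(2y) = (1/(4857/5000) − 1)/(2) = 143/9714 ≈ 1.4721%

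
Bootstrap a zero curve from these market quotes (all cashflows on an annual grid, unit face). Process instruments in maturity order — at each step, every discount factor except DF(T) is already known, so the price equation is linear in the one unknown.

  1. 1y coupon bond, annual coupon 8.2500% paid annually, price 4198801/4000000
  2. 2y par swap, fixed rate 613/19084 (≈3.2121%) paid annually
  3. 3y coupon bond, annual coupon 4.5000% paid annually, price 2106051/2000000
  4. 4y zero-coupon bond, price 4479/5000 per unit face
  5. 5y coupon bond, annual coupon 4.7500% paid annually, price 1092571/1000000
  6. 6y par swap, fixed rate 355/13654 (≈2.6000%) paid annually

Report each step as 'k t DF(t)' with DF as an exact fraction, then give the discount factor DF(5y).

1 1 9697/10000
2 2 9387/10000
3 3 1851/2000
4 4 4479/5000
5 5 8739/10000
6 6 429/500
DF(5y) = 8739/10000 ≈ 0.873900

step 1 [1y] bond c/1=33/400: DF=(4198801/4000000 − 33/400·(0))/(1+33/400) = 9697/10000 ≈ 0.969700
step 2 [2y] swap r/1=613/19084: DF=(1 − 613/19084·(0.969700))/(1+613/19084) = 9387/10000 ≈ 0.938700
step 3 [3y] bond c/1=9/200: DF=(2106051/2000000 − 9/200·(0.969700+0.938700))/(1+9/200) = 1851/2000 ≈ 0.925500
step 4 [4y] zero: DF = P = 4479/5000 ≈ 0.895800
step 5 [5y] bond c/1=19/400: DF=(1092571/1000000 − 19/400·(0.969700+0.938700+0.925500+0.895800))/(1+19/400) = 8739/10000 ≈ 0.873900
step 6 [6y] swap r/1=355/13654: DF=(1 − 355/13654·(0.969700+0.938700+0.925500+0.895800+0.873900))/(1+355/13654) = 429/500 ≈ 0.858000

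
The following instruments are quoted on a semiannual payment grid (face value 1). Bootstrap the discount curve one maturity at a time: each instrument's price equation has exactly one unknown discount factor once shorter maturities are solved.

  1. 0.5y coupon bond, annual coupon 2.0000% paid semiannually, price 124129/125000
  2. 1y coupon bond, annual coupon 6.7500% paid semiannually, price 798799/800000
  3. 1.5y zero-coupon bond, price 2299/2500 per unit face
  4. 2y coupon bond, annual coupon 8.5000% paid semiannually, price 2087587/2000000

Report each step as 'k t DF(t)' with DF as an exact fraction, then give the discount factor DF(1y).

step 1 [0.5y] bond c/2=1/100: DF=(124129/125000 − 1/100·(0))/(1+1/100) = 1229/1250 ≈ 0.983200
step 2 [1y] bond c/2=27/800: DF=(798799/800000 − 27/800·(0.983200))/(1+27/800) = 4669/5000 ≈ 0.933800
step 3 [1.5y] zero: DF = P = 2299/2500 ≈ 0.919600
step 4 [2y] bond c/2=17/400: DF=(2087587/2000000 − 17/400·(0.983200+0.933800+0.919600))/(1+17/400) = 1107/1250 ≈ 0.885600

1 1/2 1229/1250
2 1 4669/5000
3 3/2 2299/2500
4 2 1107/1250
DF(1y) = 4669/5000 ≈ 0.933800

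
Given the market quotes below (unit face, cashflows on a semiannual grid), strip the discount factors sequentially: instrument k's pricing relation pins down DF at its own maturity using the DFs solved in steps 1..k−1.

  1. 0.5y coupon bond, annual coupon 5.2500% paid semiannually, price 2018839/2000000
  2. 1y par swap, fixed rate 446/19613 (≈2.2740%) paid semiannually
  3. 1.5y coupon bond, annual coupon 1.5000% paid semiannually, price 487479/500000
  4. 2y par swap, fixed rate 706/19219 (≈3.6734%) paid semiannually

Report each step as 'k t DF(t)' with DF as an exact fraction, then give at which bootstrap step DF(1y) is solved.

1 1/2 2459/2500
2 1 9777/10000
3 3/2 9531/10000
4 2 4647/5000
DF(1y) is solved at step 2

step 1 [0.5y] bond c/2=21/800: DF=(2018839/2000000 − 21/800·(0))/(1+21/800) = 2459/2500 ≈ 0.983600
step 2 [1y] swap r/2=223/19613: DF=(1 − 223/19613·(0.983600))/(1+223/19613) = 9777/10000 ≈ 0.977700
step 3 [1.5y] bond c/2=3/400: DF=(487479/500000 − 3/400·(0.983600+0.977700))/(1+3/400) = 9531/10000 ≈ 0.953100
step 4 [2y] swap r/2=353/19219: DF=(1 − 353/19219·(0.983600+0.977700+0.953100))/(1+353/19219) = 4647/5000 ≈ 0.929400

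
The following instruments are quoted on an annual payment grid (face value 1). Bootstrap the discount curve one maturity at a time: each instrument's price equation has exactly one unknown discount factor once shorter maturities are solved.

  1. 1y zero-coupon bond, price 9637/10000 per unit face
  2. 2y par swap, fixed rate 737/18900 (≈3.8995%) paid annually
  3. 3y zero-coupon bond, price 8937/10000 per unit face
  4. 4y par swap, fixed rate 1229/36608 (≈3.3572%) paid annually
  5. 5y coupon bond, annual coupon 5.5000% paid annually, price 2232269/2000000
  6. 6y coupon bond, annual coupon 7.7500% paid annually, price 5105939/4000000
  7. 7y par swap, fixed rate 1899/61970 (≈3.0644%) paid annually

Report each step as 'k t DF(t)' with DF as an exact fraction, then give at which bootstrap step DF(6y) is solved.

step 1 [1y] zero: DF = P = 9637/10000 ≈ 0.963700
step 2 [2y] swap r/1=737/18900: DF=(1 − 737/18900·(0.963700))/(1+737/18900) = 9263/10000 ≈ 0.926300
step 3 [3y] zero: DF = P = 8937/10000 ≈ 0.893700
step 4 [4y] swap r/1=1229/36608: DF=(1 − 1229/36608·(0.963700+0.926300+0.893700))/(1+1229/36608) = 8771/10000 ≈ 0.877100
step 5 [5y] bond c/1=11/200: DF=(2232269/2000000 − 11/200·(0.963700+0.926300+0.893700+0.877100))/(1+11/200) = 8671/10000 ≈ 0.867100
step 6 [6y] bond c/1=31/400: DF=(5105939/4000000 − 31/400·(0.963700+0.926300+0.893700+0.877100+0.867100))/(1+31/400) = 859/1000 ≈ 0.859000
step 7 [7y] swap r/1=1899/61970: DF=(1 − 1899/61970·(0.963700+0.926300+0.893700+0.877100+0.867100+0.859000))/(1+1899/61970) = 8101/10000 ≈ 0.810100

1 1 9637/10000
2 2 9263/10000
3 3 8937/10000
4 4 8771/10000
5 5 8671/10000
6 6 859/1000
7 7 8101/10000
DF(6y) is solved at step 6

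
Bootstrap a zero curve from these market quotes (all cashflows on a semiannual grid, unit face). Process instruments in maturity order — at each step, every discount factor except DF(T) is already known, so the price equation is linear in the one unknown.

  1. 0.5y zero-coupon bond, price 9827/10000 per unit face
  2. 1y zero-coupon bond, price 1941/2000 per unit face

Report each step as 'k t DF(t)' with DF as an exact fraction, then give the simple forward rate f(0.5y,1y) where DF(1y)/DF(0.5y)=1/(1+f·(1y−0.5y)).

step 1 [0.5y] zero: DF = P = 9827/10000 ≈ 0.982700
step 2 [1y] zero: DF = P = 1941/2000 ≈ 0.970500

1 1/2 9827/10000
2 1 1941/2000
f(0.5y,1y) = ((9827/10000)/(1941/2000) − 1)/(1/2) = 244/9705 ≈ 2.5142%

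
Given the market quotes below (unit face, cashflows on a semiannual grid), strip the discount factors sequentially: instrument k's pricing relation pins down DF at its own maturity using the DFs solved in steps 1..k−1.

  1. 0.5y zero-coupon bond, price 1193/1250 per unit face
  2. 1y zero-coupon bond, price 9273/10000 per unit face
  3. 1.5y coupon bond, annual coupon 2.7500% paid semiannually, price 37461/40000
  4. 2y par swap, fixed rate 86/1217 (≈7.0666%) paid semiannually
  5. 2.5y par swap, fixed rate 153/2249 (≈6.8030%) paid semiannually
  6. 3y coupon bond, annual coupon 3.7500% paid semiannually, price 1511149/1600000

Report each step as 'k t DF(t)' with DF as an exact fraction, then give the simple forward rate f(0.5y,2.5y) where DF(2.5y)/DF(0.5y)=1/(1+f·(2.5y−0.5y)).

step 1 [0.5y] zero: DF = P = 1193/1250 ≈ 0.954400
step 2 [1y] zero: DF = P = 9273/10000 ≈ 0.927300
step 3 [1.5y] bond c/2=11/800: DF=(37461/40000 − 11/800·(0.954400+0.927300))/(1+11/800) = 8983/10000 ≈ 0.898300
step 4 [2y] swap r/2=43/1217: DF=(1 − 43/1217·(0.954400+0.927300+0.898300))/(1+43/1217) = 871/1000 ≈ 0.871000
step 5 [2.5y] swap r/2=153/4498: DF=(1 − 153/4498·(0.954400+0.927300+0.898300+0.871000))/(1+153/4498) = 847/1000 ≈ 0.847000
step 6 [3y] bond c/2=3/160: DF=(1511149/1600000 − 3/160·(0.954400+0.927300+0.898300+0.871000+0.847000))/(1+3/160) = 8443/10000 ≈ 0.844300

1 1/2 1193/1250
2 1 9273/10000
3 3/2 8983/10000
4 2 871/1000
5 5/2 847/1000
6 3 8443/10000
f(0.5y,2.5y) = ((1193/1250)/(847/1000) − 1)/(2) = 537/8470 ≈ 6.3400%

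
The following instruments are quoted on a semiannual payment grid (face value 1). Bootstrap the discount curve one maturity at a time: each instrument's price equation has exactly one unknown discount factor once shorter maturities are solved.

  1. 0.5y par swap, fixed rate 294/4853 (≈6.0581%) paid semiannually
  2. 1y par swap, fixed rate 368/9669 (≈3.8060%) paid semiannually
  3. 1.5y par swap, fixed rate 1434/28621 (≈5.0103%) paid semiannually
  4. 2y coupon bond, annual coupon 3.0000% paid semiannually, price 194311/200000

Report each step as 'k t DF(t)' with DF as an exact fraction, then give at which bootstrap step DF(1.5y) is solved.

step 1 [0.5y] swap r/2=147/4853: DF=(1 − 147/4853·(0))/(1+147/4853) = 4853/5000 ≈ 0.970600
step 2 [1y] swap r/2=184/9669: DF=(1 − 184/9669·(0.970600))/(1+184/9669) = 602/625 ≈ 0.963200
step 3 [1.5y] swap r/2=717/28621: DF=(1 − 717/28621·(0.970600+0.963200))/(1+717/28621) = 9283/10000 ≈ 0.928300
step 4 [2y] bond c/2=3/200: DF=(194311/200000 − 3/200·(0.970600+0.963200+0.928300))/(1+3/200) = 9149/10000 ≈ 0.914900

1 1/2 4853/5000
2 1 602/625
3 3/2 9283/10000
4 2 9149/10000
DF(1.5y) is solved at step 3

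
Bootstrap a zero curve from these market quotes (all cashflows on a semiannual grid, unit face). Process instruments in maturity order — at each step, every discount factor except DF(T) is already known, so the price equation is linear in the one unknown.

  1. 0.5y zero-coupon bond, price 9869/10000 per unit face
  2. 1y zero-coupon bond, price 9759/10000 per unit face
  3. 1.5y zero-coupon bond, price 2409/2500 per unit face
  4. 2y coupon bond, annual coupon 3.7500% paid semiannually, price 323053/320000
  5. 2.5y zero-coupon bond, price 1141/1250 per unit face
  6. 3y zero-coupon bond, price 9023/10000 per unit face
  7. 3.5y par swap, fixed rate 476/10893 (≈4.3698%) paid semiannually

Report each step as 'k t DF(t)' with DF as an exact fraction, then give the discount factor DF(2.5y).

step 1 [0.5y] zero: DF = P = 9869/10000 ≈ 0.986900
step 2 [1y] zero: DF = P = 9759/10000 ≈ 0.975900
step 3 [1.5y] zero: DF = P = 2409/2500 ≈ 0.963600
step 4 [2y] bond c/2=3/160: DF=(323053/320000 − 3/160·(0.986900+0.975900+0.963600))/(1+3/160) = 9371/10000 ≈ 0.937100
step 5 [2.5y] zero: DF = P = 1141/1250 ≈ 0.912800
step 6 [3y] zero: DF = P = 9023/10000 ≈ 0.902300
step 7 [3.5y] swap r/2=238/10893: DF=(1 − 238/10893·(0.986900+0.975900+0.963600+0.937100+0.912800+0.902300))/(1+238/10893) = 2143/2500 ≈ 0.857200

1 1/2 9869/10000
2 1 9759/10000
3 3/2 2409/2500
4 2 9371/10000
5 5/2 1141/1250
6 3 9023/10000
7 7/2 2143/2500
DF(2.5y) = 1141/1250 ≈ 0.912800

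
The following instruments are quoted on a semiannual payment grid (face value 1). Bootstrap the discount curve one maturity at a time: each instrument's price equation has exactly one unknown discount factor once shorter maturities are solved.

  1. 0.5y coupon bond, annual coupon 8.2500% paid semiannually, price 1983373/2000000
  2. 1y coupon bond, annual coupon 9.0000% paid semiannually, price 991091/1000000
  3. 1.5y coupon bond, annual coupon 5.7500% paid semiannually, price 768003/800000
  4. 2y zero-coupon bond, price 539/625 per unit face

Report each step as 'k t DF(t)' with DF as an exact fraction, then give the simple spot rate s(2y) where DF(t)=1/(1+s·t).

1 1/2 2381/2500
2 1 4537/5000
3 3/2 2203/2500
4 2 539/625
s(2y) = (1/(539/625) − 1)/(2) = 43/539 ≈ 7.9777%

step 1 [0.5y] bond c/2=33/800: DF=(1983373/2000000 − 33/800·(0))/(1+33/800) = 2381/2500 ≈ 0.952400
step 2 [1y] bond c/2=9/200: DF=(991091/1000000 − 9/200·(0.952400))/(1+9/200) = 4537/5000 ≈ 0.907400
step 3 [1.5y] bond c/2=23/800: DF=(768003/800000 − 23/800·(0.952400+0.907400))/(1+23/800) = 2203/2500 ≈ 0.881200
step 4 [2y] zero: DF = P = 539/625 ≈ 0.862400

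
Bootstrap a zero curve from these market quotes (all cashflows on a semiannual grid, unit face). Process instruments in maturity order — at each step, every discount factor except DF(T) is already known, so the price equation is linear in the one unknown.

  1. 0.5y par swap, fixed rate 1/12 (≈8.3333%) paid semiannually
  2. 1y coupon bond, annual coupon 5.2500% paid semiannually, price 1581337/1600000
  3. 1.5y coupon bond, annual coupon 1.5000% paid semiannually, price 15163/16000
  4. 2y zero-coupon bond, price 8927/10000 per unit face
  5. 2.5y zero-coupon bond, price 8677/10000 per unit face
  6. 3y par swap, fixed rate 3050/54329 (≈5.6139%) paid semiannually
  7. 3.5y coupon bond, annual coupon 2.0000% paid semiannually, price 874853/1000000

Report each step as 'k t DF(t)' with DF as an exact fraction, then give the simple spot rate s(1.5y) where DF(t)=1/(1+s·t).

step 1 [0.5y] swap r/2=1/24: DF=(1 − 1/24·(0))/(1+1/24) = 24/25 ≈ 0.960000
step 2 [1y] bond c/2=21/800: DF=(1581337/1600000 − 21/800·(0.960000))/(1+21/800) = 1877/2000 ≈ 0.938500
step 3 [1.5y] bond c/2=3/400: DF=(15163/16000 − 3/400·(0.960000+0.938500))/(1+3/400) = 1853/2000 ≈ 0.926500
step 4 [2y] zero: DF = P = 8927/10000 ≈ 0.892700
step 5 [2.5y] zero: DF = P = 8677/10000 ≈ 0.867700
step 6 [3y] swap r/2=1525/54329: DF=(1 − 1525/54329·(0.960000+0.938500+0.926500+0.892700+0.867700))/(1+1525/54329) = 339/400 ≈ 0.847500
step 7 [3.5y] bond c/2=1/100: DF=(874853/1000000 − 1/100·(0.960000+0.938500+0.926500+0.892700+0.867700+0.847500))/(1+1/100) = 2031/2500 ≈ 0.812400

1 1/2 24/25
2 1 1877/2000
3 3/2 1853/2000
4 2 8927/10000
5 5/2 8677/10000
6 3 339/400
7 7/2 2031/2500
s(1.5y) = (1/(1853/2000) − 1)/(3/2) = 98/1853 ≈ 5.2887%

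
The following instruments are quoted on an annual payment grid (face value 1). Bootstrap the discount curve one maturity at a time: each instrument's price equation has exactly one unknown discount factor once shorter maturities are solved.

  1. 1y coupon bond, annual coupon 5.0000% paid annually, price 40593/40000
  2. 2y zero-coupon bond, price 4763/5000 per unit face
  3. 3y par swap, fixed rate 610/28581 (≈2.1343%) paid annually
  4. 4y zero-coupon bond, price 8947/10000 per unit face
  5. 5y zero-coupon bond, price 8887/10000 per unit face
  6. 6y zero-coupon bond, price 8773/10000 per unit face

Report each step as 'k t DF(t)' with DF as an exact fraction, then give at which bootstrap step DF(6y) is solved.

1 1 1933/2000
2 2 4763/5000
3 3 939/1000
4 4 8947/10000
5 5 8887/10000
6 6 8773/10000
DF(6y) is solved at step 6

step 1 [1y] bond c/1=1/20: DF=(40593/40000 − 1/20·(0))/(1+1/20) = 1933/2000 ≈ 0.966500
step 2 [2y] zero: DF = P = 4763/5000 ≈ 0.952600
step 3 [3y] swap r/1=610/28581: DF=(1 − 610/28581·(0.966500+0.952600))/(1+610/28581) = 939/1000 ≈ 0.939000
step 4 [4y] zero: DF = P = 8947/10000 ≈ 0.894700
step 5 [5y] zero: DF = P = 8887/10000 ≈ 0.888700
step 6 [6y] zero: DF = P = 8773/10000 ≈ 0.877300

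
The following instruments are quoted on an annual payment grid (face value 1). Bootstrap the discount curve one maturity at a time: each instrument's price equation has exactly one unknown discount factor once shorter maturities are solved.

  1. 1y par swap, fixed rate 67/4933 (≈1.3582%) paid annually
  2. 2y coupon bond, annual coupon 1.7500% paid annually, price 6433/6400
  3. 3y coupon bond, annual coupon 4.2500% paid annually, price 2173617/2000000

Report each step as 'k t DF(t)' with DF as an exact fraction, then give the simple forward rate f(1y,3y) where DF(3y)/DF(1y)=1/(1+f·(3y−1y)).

step 1 [1y] swap r/1=67/4933: DF=(1 − 67/4933·(0))/(1+67/4933) = 4933/5000 ≈ 0.986600
step 2 [2y] bond c/1=7/400: DF=(6433/6400 − 7/400·(0.986600))/(1+7/400) = 9709/10000 ≈ 0.970900
step 3 [3y] bond c/1=17/400: DF=(2173617/2000000 − 17/400·(0.986600+0.970900))/(1+17/400) = 9627/10000 ≈ 0.962700

1 1 4933/5000
2 2 9709/10000
3 3 9627/10000
f(1y,3y) = ((4933/5000)/(9627/10000) − 1)/(2) = 239/19254 ≈ 1.2413%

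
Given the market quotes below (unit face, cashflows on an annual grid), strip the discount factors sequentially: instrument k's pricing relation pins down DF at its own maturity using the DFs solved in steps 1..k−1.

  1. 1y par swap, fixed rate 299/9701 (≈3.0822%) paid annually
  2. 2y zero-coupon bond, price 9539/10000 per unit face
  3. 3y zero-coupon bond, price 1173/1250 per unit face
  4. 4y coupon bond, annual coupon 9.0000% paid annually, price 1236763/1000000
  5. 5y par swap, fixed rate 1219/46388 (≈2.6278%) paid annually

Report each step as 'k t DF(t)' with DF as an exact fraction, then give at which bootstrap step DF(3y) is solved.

1 1 9701/10000
2 2 9539/10000
3 3 1173/1250
4 4 8983/10000
5 5 8781/10000
DF(3y) is solved at step 3

step 1 [1y] swap r/1=299/9701: DF=(1 − 299/9701·(0))/(1+299/9701) = 9701/10000 ≈ 0.970100
step 2 [2y] zero: DF = P = 9539/10000 ≈ 0.953900
step 3 [3y] zero: DF = P = 1173/1250 ≈ 0.938400
step 4 [4y] bond c/1=9/100: DF=(1236763/1000000 − 9/100·(0.970100+0.953900+0.938400))/(1+9/100) = 8983/10000 ≈ 0.898300
step 5 [5y] swap r/1=1219/46388: DF=(1 − 1219/46388·(0.970100+0.953900+0.938400+0.898300))/(1+1219/46388) = 8781/10000 ≈ 0.878100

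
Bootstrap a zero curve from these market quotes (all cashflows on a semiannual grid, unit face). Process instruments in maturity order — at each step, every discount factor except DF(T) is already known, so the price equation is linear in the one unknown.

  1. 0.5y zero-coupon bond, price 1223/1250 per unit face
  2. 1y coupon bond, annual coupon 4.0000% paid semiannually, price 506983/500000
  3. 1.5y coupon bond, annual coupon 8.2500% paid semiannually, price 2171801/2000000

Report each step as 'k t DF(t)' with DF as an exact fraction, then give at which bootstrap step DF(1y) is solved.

step 1 [0.5y] zero: DF = P = 1223/1250 ≈ 0.978400
step 2 [1y] bond c/2=1/50: DF=(506983/500000 − 1/50·(0.978400))/(1+1/50) = 9749/10000 ≈ 0.974900
step 3 [1.5y] bond c/2=33/800: DF=(2171801/2000000 − 33/800·(0.978400+0.974900))/(1+33/800) = 1931/2000 ≈ 0.965500

1 1/2 1223/1250
2 1 9749/10000
3 3/2 1931/2000
DF(1y) is solved at step 2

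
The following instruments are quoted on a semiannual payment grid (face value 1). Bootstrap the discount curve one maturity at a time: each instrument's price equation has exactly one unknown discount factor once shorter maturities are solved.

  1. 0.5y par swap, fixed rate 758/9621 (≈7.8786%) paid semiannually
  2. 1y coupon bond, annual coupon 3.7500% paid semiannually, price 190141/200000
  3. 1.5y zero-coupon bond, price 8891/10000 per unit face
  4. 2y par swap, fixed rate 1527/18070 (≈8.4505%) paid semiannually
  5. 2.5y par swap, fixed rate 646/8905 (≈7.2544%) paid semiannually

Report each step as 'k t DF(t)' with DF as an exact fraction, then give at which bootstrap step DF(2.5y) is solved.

1 1/2 9621/10000
2 1 1831/2000
3 3/2 8891/10000
4 2 8473/10000
5 5/2 1677/2000
DF(2.5y) is solved at step 5

step 1 [0.5y] swap r/2=379/9621: DF=(1 − 379/9621·(0))/(1+379/9621) = 9621/10000 ≈ 0.962100
step 2 [1y] bond c/2=3/160: DF=(190141/200000 − 3/160·(0.962100))/(1+3/160) = 1831/2000 ≈ 0.915500
step 3 [1.5y] zero: DF = P = 8891/10000 ≈ 0.889100
step 4 [2y] swap r/2=1527/36140: DF=(1 − 1527/36140·(0.962100+0.915500+0.889100))/(1+1527/36140) = 8473/10000 ≈ 0.847300
step 5 [2.5y] swap r/2=323/8905: DF=(1 − 323/8905·(0.962100+0.915500+0.889100+0.847300))/(1+323/8905) = 1677/2000 ≈ 0.838500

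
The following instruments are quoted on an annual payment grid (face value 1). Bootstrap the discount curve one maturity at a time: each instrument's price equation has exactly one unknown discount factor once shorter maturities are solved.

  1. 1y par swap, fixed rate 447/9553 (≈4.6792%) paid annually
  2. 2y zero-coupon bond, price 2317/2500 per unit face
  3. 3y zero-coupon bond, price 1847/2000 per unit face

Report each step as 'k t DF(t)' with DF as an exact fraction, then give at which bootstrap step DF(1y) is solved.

1 1 9553/10000
2 2 2317/2500
3 3 1847/2000
DF(1y) is solved at step 1

step 1 [1y] swap r/1=447/9553: DF=(1 − 447/9553·(0))/(1+447/9553) = 9553/10000 ≈ 0.955300
step 2 [2y] zero: DF = P = 2317/2500 ≈ 0.926800
step 3 [3y] zero: DF = P = 1847/2000 ≈ 0.923500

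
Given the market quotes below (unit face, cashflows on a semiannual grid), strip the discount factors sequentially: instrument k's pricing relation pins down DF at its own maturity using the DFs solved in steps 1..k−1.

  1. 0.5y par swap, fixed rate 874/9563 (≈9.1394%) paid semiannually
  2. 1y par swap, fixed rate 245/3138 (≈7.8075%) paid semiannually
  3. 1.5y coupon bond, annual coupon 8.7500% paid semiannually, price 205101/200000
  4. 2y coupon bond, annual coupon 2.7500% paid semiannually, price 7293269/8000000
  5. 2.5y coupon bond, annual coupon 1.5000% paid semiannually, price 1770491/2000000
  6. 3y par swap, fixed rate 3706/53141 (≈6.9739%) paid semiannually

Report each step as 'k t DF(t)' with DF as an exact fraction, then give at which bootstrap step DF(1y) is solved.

step 1 [0.5y] swap r/2=437/9563: DF=(1 − 437/9563·(0))/(1+437/9563) = 9563/10000 ≈ 0.956300
step 2 [1y] swap r/2=245/6276: DF=(1 − 245/6276·(0.956300))/(1+245/6276) = 1853/2000 ≈ 0.926500
step 3 [1.5y] bond c/2=7/160: DF=(205101/200000 − 7/160·(0.956300+0.926500))/(1+7/160) = 2259/2500 ≈ 0.903600
step 4 [2y] bond c/2=11/800: DF=(7293269/8000000 − 11/800·(0.956300+0.926500+0.903600))/(1+11/800) = 1723/2000 ≈ 0.861500
step 5 [2.5y] bond c/2=3/400: DF=(1770491/2000000 − 3/400·(0.956300+0.926500+0.903600+0.861500))/(1+3/400) = 1703/2000 ≈ 0.851500
step 6 [3y] swap r/2=1853/53141: DF=(1 − 1853/53141·(0.956300+0.926500+0.903600+0.861500+0.851500))/(1+1853/53141) = 8147/10000 ≈ 0.814700

1 1/2 9563/10000
2 1 1853/2000
3 3/2 2259/2500
4 2 1723/2000
5 5/2 1703/2000
6 3 8147/10000
DF(1y) is solved at step 2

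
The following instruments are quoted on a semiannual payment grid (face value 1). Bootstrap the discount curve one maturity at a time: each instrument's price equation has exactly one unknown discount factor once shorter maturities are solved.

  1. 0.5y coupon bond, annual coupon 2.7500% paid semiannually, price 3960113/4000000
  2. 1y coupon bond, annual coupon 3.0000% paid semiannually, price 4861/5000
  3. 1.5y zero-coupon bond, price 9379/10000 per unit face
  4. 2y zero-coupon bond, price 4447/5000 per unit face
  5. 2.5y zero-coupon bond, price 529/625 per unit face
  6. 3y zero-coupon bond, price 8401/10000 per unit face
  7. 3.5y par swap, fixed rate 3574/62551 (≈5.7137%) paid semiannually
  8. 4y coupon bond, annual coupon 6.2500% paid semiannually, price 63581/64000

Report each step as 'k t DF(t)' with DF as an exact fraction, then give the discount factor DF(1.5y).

1 1/2 4883/5000
2 1 4717/5000
3 3/2 9379/10000
4 2 4447/5000
5 5/2 529/625
6 3 8401/10000
7 7/2 8213/10000
8 4 3869/5000
DF(1.5y) = 9379/10000 ≈ 0.937900

step 1 [0.5y] bond c/2=11/800: DF=(3960113/4000000 − 11/800·(0))/(1+11/800) = 4883/5000 ≈ 0.976600
step 2 [1y] bond c/2=3/200: DF=(4861/5000 − 3/200·(0.976600))/(1+3/200) = 4717/5000 ≈ 0.943400
step 3 [1.5y] zero: DF = P = 9379/10000 ≈ 0.937900
step 4 [2y] zero: DF = P = 4447/5000 ≈ 0.889400
step 5 [2.5y] zero: DF = P = 529/625 ≈ 0.846400
step 6 [3y] zero: DF = P = 8401/10000 ≈ 0.840100
step 7 [3.5y] swap r/2=1787/62551: DF=(1 − 1787/62551·(0.976600+0.943400+0.937900+0.889400+0.846400+0.840100))/(1+1787/62551) = 8213/10000 ≈ 0.821300
step 8 [4y] bond c/2=1/32: DF=(63581/64000 − 1/32·(0.976600+0.943400+0.937900+0.889400+0.846400+0.840100+0.821300))/(1+1/32) = 3869/5000 ≈ 0.773800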